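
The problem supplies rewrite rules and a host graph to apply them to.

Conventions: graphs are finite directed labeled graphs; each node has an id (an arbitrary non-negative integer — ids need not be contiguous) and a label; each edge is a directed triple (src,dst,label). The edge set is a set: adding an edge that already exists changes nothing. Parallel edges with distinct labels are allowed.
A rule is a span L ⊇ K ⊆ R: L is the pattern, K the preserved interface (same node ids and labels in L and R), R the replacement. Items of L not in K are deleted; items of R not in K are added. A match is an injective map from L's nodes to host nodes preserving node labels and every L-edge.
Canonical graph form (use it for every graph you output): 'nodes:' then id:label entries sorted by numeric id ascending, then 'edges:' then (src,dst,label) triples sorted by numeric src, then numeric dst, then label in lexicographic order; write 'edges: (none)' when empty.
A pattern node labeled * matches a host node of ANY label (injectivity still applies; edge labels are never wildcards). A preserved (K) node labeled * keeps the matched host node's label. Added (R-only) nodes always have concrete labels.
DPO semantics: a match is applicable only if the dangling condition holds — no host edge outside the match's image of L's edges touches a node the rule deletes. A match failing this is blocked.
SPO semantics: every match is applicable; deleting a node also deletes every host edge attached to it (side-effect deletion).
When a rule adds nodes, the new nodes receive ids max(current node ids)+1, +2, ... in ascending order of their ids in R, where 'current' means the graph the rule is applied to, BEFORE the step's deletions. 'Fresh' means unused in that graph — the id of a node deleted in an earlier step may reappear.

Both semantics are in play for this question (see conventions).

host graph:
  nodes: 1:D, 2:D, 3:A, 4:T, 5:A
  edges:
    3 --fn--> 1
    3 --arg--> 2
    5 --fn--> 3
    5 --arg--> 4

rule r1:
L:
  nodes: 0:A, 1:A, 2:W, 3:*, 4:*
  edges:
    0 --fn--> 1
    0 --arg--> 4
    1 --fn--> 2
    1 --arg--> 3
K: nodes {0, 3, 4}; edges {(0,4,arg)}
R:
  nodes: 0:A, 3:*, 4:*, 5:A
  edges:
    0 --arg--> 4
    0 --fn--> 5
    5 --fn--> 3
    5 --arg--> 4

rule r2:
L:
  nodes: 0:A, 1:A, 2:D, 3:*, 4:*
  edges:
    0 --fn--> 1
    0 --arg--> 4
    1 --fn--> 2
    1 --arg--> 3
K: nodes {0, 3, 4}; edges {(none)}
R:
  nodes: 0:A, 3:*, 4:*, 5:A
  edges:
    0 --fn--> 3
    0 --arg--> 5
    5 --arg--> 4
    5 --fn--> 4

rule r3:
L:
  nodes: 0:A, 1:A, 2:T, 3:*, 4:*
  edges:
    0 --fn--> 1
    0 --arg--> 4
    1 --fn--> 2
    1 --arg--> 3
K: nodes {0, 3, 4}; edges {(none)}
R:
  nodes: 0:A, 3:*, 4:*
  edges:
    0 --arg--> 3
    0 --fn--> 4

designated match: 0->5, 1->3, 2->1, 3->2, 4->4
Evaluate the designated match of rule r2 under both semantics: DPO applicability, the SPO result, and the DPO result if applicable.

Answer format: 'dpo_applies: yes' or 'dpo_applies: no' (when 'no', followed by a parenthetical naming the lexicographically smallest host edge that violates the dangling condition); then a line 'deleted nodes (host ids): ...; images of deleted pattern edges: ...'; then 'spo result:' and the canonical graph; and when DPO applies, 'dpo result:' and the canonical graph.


dpo_applies: yes
deleted nodes (host ids): 1, 3; images of deleted pattern edges: (3,1,fn); (3,2,arg); (5,3,fn); (5,4,arg)
spo result:
nodes: 2:D, 4:T, 5:A, 6:A
edges: (5,2,fn); (5,6,arg); (6,4,arg); (6,4,fn)
dpo result:
nodes: 2:D, 4:T, 5:A, 6:A
edges: (5,2,fn); (5,6,arg); (6,4,arg); (6,4,fn)


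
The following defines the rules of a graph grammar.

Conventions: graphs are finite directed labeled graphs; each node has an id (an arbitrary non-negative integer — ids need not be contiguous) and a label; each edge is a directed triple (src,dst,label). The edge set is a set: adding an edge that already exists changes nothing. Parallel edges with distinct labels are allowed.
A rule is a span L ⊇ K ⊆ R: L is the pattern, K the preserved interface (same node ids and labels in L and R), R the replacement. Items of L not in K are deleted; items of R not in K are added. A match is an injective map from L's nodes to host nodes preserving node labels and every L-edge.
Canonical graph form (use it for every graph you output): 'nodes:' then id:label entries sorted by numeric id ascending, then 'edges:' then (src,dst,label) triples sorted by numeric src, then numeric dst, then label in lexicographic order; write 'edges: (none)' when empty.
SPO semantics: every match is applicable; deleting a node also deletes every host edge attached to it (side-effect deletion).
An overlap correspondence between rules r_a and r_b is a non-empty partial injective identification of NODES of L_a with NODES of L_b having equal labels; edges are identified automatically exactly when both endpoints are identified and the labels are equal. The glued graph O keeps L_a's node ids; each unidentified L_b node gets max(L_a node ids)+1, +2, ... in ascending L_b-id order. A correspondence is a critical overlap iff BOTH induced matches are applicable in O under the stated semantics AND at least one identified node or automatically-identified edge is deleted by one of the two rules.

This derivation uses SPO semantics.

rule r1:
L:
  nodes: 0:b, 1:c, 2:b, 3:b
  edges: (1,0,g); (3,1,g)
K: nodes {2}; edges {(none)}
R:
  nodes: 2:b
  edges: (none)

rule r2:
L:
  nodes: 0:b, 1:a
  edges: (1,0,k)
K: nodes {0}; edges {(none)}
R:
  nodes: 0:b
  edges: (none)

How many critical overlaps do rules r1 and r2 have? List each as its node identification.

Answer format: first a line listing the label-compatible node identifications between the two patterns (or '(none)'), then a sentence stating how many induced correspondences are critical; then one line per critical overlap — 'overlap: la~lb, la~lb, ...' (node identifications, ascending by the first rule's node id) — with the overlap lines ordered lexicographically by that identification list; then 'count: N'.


label-compatible node identifications between L(r1) and L(r2): 0~0, 2~0, 3~0
2 of the induced correspondences are critical overlaps of r1 and r2.
overlap: 0~0
overlap: 3~0
count: 2


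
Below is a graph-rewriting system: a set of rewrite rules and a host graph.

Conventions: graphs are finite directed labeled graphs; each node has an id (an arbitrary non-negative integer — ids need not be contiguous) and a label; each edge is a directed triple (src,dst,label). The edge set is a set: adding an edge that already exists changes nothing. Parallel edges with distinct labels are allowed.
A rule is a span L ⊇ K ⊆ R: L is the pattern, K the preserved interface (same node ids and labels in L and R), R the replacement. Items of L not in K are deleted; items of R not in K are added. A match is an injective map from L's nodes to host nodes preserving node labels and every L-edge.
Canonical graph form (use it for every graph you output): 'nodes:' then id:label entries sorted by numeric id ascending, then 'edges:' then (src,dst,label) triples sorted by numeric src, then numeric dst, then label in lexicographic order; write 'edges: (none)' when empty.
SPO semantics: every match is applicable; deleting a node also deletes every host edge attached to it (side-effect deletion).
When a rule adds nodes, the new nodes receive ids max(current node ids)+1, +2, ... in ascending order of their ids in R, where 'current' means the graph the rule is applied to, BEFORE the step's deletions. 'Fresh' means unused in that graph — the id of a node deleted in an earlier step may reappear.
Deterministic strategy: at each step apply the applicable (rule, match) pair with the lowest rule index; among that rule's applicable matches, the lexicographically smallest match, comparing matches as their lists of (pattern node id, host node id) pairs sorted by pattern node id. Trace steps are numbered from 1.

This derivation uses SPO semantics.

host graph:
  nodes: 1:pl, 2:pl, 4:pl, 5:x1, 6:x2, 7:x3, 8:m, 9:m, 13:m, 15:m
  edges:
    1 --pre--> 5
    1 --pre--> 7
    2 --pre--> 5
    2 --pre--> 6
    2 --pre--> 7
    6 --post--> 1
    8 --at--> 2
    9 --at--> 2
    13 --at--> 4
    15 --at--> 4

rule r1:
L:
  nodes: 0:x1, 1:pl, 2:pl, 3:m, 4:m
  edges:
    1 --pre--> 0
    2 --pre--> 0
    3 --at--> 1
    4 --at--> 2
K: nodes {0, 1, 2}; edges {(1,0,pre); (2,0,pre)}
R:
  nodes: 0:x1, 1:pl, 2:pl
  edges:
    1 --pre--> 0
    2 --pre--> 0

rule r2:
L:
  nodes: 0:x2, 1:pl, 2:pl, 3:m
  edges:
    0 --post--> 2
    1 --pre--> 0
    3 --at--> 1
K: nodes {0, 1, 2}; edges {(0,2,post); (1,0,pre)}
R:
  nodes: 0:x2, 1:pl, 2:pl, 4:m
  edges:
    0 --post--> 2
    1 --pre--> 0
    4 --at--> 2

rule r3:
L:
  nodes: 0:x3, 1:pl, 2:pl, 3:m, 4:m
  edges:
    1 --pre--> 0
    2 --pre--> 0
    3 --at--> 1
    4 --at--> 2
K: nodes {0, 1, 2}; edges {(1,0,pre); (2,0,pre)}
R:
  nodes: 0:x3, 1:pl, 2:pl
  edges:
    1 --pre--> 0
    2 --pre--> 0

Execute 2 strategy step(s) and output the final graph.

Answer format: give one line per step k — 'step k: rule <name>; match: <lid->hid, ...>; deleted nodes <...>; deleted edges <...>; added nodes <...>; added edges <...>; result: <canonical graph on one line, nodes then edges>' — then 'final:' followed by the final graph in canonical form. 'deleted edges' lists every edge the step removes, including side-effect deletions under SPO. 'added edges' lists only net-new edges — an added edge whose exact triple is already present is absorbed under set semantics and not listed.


step 1: rule r2; match: 0->6, 1->2, 2->1, 3->8; deleted nodes 8; deleted edges (8,2,at); added nodes 16; added edges (16,1,at); result: nodes: 1:pl, 2:pl, 4:pl, 5:x1, 6:x2, 7:x3, 9:m, 13:m, 15:m, 16:m edges: (1,5,pre); (1,7,pre); (2,5,pre); (2,6,pre); (2,7,pre); (6,1,post); (9,2,at); (13,4,at); (15,4,at); (16,1,at)
step 2: rule r1; match: 0->5, 1->1, 2->2, 3->16, 4->9; deleted nodes 9, 16; deleted edges (9,2,at); (16,1,at); added nodes (none); added edges (none); result: nodes: 1:pl, 2:pl, 4:pl, 5:x1, 6:x2, 7:x3, 13:m, 15:m edges: (1,5,pre); (1,7,pre); (2,5,pre); (2,6,pre); (2,7,pre); (6,1,post); (13,4,at); (15,4,at)
final:
nodes: 1:pl, 2:pl, 4:pl, 5:x1, 6:x2, 7:x3, 13:m, 15:m
edges: (1,5,pre); (1,7,pre); (2,5,pre); (2,6,pre); (2,7,pre); (6,1,post); (13,4,at); (15,4,at)


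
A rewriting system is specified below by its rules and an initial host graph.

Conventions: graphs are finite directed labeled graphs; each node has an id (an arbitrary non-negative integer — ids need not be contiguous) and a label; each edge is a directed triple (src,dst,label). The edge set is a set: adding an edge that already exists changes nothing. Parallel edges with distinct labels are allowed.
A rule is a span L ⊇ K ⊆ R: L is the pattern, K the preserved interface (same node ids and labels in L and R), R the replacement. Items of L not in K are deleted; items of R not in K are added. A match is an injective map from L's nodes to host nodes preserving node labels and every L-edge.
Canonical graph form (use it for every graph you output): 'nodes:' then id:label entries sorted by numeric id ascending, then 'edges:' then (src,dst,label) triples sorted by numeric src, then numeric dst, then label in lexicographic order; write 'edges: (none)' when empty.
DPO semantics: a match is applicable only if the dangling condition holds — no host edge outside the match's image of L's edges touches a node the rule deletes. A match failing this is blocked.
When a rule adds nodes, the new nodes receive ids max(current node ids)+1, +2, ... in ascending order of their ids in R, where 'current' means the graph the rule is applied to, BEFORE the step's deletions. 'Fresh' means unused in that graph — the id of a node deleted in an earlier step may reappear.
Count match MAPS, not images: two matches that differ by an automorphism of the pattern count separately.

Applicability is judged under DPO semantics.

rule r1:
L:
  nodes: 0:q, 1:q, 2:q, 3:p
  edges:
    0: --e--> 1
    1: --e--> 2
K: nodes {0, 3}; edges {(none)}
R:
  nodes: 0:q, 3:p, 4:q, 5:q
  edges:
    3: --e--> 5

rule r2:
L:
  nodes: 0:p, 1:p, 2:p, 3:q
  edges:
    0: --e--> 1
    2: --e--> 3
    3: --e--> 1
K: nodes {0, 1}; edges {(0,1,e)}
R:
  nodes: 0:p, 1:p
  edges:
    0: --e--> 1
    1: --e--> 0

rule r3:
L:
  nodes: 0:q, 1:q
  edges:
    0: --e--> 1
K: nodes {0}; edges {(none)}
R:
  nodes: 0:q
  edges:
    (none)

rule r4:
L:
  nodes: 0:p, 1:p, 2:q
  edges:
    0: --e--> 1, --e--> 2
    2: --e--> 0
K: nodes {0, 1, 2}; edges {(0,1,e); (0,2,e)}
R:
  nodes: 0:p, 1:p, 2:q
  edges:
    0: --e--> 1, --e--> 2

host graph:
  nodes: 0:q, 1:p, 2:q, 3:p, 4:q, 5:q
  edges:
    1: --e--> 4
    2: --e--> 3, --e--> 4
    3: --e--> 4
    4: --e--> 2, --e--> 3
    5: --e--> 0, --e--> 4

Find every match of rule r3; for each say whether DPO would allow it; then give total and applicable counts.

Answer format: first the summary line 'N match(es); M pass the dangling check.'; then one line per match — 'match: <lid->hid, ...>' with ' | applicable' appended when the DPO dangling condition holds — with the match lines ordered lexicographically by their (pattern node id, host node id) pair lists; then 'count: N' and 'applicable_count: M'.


4 match(es); 1 pass the dangling check.
match: 0->2, 1->4
match: 0->4, 1->2
match: 0->5, 1->0 | applicable
match: 0->5, 1->4
count: 4
applicable_count: 1


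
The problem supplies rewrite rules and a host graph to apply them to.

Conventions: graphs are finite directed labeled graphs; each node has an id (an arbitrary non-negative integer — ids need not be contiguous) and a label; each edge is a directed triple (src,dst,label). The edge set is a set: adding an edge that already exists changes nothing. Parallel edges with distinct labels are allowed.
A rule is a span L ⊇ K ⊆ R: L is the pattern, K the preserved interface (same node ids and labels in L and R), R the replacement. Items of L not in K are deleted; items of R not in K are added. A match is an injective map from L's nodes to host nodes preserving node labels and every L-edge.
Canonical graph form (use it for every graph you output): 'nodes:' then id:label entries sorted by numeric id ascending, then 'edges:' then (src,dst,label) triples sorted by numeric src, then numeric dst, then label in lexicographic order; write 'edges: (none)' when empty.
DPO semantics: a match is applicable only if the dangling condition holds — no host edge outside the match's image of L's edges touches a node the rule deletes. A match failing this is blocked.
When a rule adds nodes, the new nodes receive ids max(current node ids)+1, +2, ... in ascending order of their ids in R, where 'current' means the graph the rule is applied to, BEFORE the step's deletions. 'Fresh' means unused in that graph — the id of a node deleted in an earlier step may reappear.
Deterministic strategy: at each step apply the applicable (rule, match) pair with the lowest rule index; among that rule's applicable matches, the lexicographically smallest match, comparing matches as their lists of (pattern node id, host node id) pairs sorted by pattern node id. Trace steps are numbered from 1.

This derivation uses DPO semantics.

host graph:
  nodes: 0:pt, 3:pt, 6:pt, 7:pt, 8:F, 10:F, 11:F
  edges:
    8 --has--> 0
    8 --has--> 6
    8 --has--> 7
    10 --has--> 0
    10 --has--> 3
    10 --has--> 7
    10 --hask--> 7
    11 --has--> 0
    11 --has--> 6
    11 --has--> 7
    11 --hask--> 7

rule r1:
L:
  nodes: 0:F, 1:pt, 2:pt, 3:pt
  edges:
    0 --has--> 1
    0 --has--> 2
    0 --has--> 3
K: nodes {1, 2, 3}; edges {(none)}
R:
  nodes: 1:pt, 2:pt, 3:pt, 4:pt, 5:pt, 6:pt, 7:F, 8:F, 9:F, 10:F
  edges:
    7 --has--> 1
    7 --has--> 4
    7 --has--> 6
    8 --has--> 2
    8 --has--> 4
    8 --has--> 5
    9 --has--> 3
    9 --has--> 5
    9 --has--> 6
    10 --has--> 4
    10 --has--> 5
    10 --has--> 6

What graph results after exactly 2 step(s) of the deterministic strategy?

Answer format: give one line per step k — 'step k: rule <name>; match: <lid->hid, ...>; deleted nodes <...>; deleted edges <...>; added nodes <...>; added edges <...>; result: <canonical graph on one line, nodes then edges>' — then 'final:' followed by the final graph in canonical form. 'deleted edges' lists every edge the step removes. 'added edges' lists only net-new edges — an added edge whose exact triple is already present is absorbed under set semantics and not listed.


step 1: rule r1; match: 0->8, 1->0, 2->6, 3->7; deleted nodes 8; deleted edges (8,0,has); (8,6,has); (8,7,has); added nodes 12, 13, 14, 15, 16, 17, 18; added edges (15,0,has); (15,12,has); (15,14,has); (16,6,has); (16,12,has); (16,13,has); (17,7,has); (17,13,has); (17,14,has); (18,12,has); (18,13,has); (18,14,has); result: nodes: 0:pt, 3:pt, 6:pt, 7:pt, 10:F, 11:F, 12:pt, 13:pt, 14:pt, 15:F, 16:F, 17:F, 18:F edges: (10,0,has); (10,3,has); (10,7,has); (10,7,hask); (11,0,has); (11,6,has); (11,7,has); (11,7,hask); (15,0,has); (15,12,has); (15,14,has); (16,6,has); (16,12,has); (16,13,has); (17,7,has); (17,13,has); (17,14,has); (18,12,has); (18,13,has); (18,14,has)
step 2: rule r1; match: 0->15, 1->0, 2->12, 3->14; deleted nodes 15; deleted edges (15,0,has); (15,12,has); (15,14,has); added nodes 19, 20, 21, 22, 23, 24, 25; added edges (22,0,has); (22,19,has); (22,21,has); (23,12,has); (23,19,has); (23,20,has); (24,14,has); (24,20,has); (24,21,has); (25,19,has); (25,20,has); (25,21,has); result: nodes: 0:pt, 3:pt, 6:pt, 7:pt, 10:F, 11:F, 12:pt, 13:pt, 14:pt, 16:F, 17:F, 18:F, 19:pt, 20:pt, 21:pt, 22:F, 23:F, 24:F, 25:F edges: (10,0,has); (10,3,has); (10,7,has); (10,7,hask); (11,0,has); (11,6,has); (11,7,has); (11,7,hask); (16,6,has); (16,12,has); (16,13,has); (17,7,has); (17,13,has); (17,14,has); (18,12,has); (18,13,has); (18,14,has); (22,0,has); (22,19,has); (22,21,has); (23,12,has); (23,19,has); (23,20,has); (24,14,has); (24,20,has); (24,21,has); (25,19,has); (25,20,has); (25,21,has)
final:
nodes: 0:pt, 3:pt, 6:pt, 7:pt, 10:F, 11:F, 12:pt, 13:pt, 14:pt, 16:F, 17:F, 18:F, 19:pt, 20:pt, 21:pt, 22:F, 23:F, 24:F, 25:F
edges: (10,0,has); (10,3,has); (10,7,has); (10,7,hask); (11,0,has); (11,6,has); (11,7,has); (11,7,hask); (16,6,has); (16,12,has); (16,13,has); (17,7,has); (17,13,has); (17,14,has); (18,12,has); (18,13,has); (18,14,has); (22,0,has); (22,19,has); (22,21,has); (23,12,has); (23,19,has); (23,20,has); (24,14,has); (24,20,has); (24,21,has); (25,19,has); (25,20,has); (25,21,has)


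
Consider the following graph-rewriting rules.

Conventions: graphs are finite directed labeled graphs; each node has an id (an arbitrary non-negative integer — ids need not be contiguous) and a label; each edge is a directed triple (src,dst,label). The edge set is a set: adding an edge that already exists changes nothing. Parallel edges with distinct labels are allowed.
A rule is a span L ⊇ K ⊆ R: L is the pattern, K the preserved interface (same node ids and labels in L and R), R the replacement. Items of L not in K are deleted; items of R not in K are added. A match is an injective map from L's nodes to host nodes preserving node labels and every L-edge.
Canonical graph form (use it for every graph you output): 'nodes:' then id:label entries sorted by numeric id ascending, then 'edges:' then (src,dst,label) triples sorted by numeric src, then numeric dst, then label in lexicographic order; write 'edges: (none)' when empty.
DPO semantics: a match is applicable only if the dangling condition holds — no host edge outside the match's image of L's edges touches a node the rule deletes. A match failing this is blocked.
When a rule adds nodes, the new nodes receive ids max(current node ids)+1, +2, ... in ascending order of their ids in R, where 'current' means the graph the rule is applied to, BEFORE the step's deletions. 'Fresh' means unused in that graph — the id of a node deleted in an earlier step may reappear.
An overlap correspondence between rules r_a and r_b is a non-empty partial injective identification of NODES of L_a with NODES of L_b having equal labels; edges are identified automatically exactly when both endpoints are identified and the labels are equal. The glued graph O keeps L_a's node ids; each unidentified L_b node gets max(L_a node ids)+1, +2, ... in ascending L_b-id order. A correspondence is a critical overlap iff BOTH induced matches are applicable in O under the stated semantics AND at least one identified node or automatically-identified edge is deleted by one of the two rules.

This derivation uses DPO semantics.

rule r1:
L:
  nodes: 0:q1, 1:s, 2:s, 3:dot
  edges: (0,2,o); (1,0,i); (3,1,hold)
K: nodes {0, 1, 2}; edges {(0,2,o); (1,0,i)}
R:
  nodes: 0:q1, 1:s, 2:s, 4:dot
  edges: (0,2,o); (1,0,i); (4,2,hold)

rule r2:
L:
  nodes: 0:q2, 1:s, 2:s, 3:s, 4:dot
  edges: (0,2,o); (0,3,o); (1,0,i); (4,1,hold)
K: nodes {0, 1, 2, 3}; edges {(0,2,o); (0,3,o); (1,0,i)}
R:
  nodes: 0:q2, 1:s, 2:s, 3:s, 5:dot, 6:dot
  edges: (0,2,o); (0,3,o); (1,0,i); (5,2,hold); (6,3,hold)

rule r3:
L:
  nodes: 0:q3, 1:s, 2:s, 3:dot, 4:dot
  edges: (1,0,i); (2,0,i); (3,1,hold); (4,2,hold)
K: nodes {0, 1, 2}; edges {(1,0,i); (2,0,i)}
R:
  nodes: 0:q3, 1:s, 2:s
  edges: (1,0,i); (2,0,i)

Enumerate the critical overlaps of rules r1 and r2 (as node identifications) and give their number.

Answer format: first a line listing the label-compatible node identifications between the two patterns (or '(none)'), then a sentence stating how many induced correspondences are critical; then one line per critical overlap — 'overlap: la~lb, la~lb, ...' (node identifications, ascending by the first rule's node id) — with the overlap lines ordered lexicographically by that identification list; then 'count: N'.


label-compatible node identifications between L(r1) and L(r2): 1~1, 1~2, 1~3, 2~1, 2~2, 2~3, 3~4
3 of the induced correspondences are critical overlaps of r1 and r2.
overlap: 1~1, 2~2, 3~4
overlap: 1~1, 2~3, 3~4
overlap: 1~1, 3~4
count: 3


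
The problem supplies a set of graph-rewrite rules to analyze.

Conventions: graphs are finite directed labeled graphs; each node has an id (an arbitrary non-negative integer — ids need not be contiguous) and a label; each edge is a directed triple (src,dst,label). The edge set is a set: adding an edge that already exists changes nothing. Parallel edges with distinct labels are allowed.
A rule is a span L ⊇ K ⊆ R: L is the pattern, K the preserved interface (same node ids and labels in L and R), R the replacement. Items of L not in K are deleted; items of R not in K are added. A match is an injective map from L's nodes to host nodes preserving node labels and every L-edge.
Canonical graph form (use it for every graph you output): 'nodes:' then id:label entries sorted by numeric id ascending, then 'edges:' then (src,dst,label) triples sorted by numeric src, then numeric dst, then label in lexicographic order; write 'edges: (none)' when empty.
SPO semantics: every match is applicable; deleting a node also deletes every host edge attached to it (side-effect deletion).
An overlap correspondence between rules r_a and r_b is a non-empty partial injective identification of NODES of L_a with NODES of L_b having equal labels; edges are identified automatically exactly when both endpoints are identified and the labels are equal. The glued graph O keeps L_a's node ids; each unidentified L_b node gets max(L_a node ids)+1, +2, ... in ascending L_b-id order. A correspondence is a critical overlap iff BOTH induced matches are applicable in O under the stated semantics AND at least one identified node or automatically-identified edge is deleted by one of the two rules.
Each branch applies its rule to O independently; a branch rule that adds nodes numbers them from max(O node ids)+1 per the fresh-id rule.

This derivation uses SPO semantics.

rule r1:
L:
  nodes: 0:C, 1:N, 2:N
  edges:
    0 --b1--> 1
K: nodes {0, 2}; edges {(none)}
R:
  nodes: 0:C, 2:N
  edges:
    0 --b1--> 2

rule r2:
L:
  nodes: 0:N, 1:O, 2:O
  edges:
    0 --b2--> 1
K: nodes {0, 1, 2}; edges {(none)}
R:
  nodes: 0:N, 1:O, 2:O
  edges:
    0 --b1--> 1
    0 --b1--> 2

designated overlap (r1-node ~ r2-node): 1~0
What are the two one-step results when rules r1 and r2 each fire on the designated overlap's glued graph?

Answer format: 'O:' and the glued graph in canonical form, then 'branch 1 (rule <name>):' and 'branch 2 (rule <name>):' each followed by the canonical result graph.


O:
nodes: 0:C, 1:N, 2:N, 3:O, 4:O
edges: (0,1,b1); (1,3,b2)
branch 1 (rule r1):
nodes: 0:C, 2:N, 3:O, 4:O
edges: (0,2,b1)
branch 2 (rule r2):
nodes: 0:C, 1:N, 2:N, 3:O, 4:O
edges: (0,1,b1); (1,3,b1); (1,4,b1)


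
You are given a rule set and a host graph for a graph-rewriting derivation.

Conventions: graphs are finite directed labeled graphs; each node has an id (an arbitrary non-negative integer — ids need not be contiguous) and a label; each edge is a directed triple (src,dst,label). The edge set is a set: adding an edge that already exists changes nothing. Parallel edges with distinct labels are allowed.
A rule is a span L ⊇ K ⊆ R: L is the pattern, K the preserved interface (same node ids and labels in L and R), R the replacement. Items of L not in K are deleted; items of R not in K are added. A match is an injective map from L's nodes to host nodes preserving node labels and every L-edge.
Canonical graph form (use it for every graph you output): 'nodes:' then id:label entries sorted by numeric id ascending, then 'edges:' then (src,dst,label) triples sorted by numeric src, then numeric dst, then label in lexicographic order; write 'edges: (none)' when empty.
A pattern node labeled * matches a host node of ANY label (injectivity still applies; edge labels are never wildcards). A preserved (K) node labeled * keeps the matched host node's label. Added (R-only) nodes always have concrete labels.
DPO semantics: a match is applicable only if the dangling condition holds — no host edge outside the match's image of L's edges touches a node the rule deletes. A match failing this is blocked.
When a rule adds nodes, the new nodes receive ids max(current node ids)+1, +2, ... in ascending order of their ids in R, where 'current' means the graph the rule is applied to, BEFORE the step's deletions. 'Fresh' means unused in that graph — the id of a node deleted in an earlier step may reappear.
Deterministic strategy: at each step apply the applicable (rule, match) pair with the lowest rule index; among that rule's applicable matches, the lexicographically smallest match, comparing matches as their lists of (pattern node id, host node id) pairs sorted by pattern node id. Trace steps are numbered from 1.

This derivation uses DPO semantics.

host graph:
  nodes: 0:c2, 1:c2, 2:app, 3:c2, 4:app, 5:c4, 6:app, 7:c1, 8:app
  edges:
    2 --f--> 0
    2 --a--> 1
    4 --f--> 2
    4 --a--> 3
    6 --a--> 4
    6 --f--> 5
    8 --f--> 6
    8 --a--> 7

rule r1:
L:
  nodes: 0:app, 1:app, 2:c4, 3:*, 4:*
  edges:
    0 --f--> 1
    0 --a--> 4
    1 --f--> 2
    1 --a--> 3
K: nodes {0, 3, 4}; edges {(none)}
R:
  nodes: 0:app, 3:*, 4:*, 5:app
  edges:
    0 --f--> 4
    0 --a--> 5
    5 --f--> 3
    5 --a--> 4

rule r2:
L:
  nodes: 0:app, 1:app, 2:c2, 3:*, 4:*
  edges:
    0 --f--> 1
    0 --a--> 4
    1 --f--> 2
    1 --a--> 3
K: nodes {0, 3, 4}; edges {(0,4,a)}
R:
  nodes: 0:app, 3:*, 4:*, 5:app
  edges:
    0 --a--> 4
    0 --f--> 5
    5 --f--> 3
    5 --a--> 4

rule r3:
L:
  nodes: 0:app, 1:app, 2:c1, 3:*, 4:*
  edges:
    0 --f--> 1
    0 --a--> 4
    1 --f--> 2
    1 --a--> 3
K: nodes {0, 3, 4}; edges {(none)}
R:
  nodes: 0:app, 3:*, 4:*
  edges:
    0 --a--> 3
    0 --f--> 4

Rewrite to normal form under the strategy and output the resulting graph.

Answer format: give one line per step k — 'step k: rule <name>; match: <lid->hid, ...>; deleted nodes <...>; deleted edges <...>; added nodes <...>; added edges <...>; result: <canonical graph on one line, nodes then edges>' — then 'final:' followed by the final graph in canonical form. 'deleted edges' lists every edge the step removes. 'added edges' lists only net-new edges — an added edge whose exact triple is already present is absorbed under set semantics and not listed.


step 1: rule r1; match: 0->8, 1->6, 2->5, 3->4, 4->7; deleted nodes 5, 6; deleted edges (6,4,a); (6,5,f); (8,6,f); (8,7,a); added nodes 9; added edges (8,7,f); (8,9,a); (9,4,f); (9,7,a); result: nodes: 0:c2, 1:c2, 2:app, 3:c2, 4:app, 7:c1, 8:app, 9:app edges: (2,0,f); (2,1,a); (4,2,f); (4,3,a); (8,7,f); (8,9,a); (9,4,f); (9,7,a)
step 2: rule r2; match: 0->4, 1->2, 2->0, 3->1, 4->3; deleted nodes 0, 2; deleted edges (2,0,f); (2,1,a); (4,2,f); added nodes 10; added edges (4,10,f); (10,1,f); (10,3,a); result: nodes: 1:c2, 3:c2, 4:app, 7:c1, 8:app, 9:app, 10:app edges: (4,3,a); (4,10,f); (8,7,f); (8,9,a); (9,4,f); (9,7,a); (10,1,f); (10,3,a)
final:
nodes: 1:c2, 3:c2, 4:app, 7:c1, 8:app, 9:app, 10:app
edges: (4,3,a); (4,10,f); (8,7,f); (8,9,a); (9,4,f); (9,7,a); (10,1,f); (10,3,a)


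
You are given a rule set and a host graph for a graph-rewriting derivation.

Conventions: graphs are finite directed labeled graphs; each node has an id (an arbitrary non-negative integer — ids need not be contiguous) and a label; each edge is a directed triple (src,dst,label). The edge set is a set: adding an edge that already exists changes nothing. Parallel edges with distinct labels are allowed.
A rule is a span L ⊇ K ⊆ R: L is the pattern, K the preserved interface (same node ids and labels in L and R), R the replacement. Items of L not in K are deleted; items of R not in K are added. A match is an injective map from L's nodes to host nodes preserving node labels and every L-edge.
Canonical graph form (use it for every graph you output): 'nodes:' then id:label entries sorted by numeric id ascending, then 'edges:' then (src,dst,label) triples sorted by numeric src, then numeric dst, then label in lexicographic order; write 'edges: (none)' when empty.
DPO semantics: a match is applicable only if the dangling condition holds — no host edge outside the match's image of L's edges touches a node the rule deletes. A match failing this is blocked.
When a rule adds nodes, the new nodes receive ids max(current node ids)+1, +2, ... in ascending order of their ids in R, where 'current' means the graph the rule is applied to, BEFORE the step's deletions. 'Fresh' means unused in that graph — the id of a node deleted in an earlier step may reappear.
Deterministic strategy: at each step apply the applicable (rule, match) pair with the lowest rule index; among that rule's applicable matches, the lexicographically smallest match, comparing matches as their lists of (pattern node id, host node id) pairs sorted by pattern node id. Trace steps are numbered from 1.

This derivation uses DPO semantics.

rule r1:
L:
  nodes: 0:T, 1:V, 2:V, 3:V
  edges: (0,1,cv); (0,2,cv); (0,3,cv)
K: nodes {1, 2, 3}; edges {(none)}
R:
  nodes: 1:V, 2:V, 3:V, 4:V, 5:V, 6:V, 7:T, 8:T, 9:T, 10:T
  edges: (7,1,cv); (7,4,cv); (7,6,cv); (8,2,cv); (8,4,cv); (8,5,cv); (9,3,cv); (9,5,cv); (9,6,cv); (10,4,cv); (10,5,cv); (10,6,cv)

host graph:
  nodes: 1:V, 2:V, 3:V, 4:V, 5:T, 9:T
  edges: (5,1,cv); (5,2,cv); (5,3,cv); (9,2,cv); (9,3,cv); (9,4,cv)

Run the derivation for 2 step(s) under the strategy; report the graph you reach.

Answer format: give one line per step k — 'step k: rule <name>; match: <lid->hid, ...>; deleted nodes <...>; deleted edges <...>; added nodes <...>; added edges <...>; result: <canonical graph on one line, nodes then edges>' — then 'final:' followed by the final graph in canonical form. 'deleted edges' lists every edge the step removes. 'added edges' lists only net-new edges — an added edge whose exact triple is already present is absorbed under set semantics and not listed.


step 1: rule r1; match: 0->5, 1->1, 2->2, 3->3; deleted nodes 5; deleted edges (5,1,cv); (5,2,cv); (5,3,cv); added nodes 10, 11, 12, 13, 14, 15, 16; added edges (13,1,cv); (13,10,cv); (13,12,cv); (14,2,cv); (14,10,cv); (14,11,cv); (15,3,cv); (15,11,cv); (15,12,cv); (16,10,cv); (16,11,cv); (16,12,cv); result: nodes: 1:V, 2:V, 3:V, 4:V, 9:T, 10:V, 11:V, 12:V, 13:T, 14:T, 15:T, 16:T edges: (9,2,cv); (9,3,cv); (9,4,cv); (13,1,cv); (13,10,cv); (13,12,cv); (14,2,cv); (14,10,cv); (14,11,cv); (15,3,cv); (15,11,cv); (15,12,cv); (16,10,cv); (16,11,cv); (16,12,cv)
step 2: rule r1; match: 0->9, 1->2, 2->3, 3->4; deleted nodes 9; deleted edges (9,2,cv); (9,3,cv); (9,4,cv); added nodes 17, 18, 19, 20, 21, 22, 23; added edges (20,2,cv); (20,17,cv); (20,19,cv); (21,3,cv); (21,17,cv); (21,18,cv); (22,4,cv); (22,18,cv); (22,19,cv); (23,17,cv); (23,18,cv); (23,19,cv); result: nodes: 1:V, 2:V, 3:V, 4:V, 10:V, 11:V, 12:V, 13:T, 14:T, 15:T, 16:T, 17:V, 18:V, 19:V, 20:T, 21:T, 22:T, 23:T edges: (13,1,cv); (13,10,cv); (13,12,cv); (14,2,cv); (14,10,cv); (14,11,cv); (15,3,cv); (15,11,cv); (15,12,cv); (16,10,cv); (16,11,cv); (16,12,cv); (20,2,cv); (20,17,cv); (20,19,cv); (21,3,cv); (21,17,cv); (21,18,cv); (22,4,cv); (22,18,cv); (22,19,cv); (23,17,cv); (23,18,cv); (23,19,cv)
final:
nodes: 1:V, 2:V, 3:V, 4:V, 10:V, 11:V, 12:V, 13:T, 14:T, 15:T, 16:T, 17:V, 18:V, 19:V, 20:T, 21:T, 22:T, 23:T
edges: (13,1,cv); (13,10,cv); (13,12,cv); (14,2,cv); (14,10,cv); (14,11,cv); (15,3,cv); (15,11,cv); (15,12,cv); (16,10,cv); (16,11,cv); (16,12,cv); (20,2,cv); (20,17,cv); (20,19,cv); (21,3,cv); (21,17,cv); (21,18,cv); (22,4,cv); (22,18,cv); (22,19,cv); (23,17,cv); (23,18,cv); (23,19,cv)


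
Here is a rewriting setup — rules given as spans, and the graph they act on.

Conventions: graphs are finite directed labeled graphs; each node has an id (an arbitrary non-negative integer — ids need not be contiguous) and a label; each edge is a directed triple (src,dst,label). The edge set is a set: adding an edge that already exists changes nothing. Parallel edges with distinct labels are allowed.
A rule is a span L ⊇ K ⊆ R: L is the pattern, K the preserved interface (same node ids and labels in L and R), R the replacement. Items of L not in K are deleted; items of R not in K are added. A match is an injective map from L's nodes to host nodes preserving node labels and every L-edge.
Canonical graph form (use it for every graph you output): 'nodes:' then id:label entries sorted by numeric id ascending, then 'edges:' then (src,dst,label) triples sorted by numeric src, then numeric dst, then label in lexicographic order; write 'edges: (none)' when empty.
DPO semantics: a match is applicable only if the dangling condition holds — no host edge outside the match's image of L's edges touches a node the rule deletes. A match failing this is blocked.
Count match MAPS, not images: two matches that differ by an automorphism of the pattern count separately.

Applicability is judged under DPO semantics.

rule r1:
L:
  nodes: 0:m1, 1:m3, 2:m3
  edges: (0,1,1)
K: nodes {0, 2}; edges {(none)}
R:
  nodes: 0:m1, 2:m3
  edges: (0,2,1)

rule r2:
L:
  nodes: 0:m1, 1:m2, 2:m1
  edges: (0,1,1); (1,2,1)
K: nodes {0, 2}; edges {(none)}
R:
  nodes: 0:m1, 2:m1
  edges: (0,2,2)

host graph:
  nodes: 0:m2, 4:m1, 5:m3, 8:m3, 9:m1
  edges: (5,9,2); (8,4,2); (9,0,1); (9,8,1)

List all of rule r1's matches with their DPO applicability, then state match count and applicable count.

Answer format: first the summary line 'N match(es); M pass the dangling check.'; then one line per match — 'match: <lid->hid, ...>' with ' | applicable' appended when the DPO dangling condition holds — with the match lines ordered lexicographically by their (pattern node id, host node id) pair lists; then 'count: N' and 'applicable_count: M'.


1 match(es); 0 pass the dangling check.
match: 0->9, 1->8, 2->5
count: 1
applicable_count: 0


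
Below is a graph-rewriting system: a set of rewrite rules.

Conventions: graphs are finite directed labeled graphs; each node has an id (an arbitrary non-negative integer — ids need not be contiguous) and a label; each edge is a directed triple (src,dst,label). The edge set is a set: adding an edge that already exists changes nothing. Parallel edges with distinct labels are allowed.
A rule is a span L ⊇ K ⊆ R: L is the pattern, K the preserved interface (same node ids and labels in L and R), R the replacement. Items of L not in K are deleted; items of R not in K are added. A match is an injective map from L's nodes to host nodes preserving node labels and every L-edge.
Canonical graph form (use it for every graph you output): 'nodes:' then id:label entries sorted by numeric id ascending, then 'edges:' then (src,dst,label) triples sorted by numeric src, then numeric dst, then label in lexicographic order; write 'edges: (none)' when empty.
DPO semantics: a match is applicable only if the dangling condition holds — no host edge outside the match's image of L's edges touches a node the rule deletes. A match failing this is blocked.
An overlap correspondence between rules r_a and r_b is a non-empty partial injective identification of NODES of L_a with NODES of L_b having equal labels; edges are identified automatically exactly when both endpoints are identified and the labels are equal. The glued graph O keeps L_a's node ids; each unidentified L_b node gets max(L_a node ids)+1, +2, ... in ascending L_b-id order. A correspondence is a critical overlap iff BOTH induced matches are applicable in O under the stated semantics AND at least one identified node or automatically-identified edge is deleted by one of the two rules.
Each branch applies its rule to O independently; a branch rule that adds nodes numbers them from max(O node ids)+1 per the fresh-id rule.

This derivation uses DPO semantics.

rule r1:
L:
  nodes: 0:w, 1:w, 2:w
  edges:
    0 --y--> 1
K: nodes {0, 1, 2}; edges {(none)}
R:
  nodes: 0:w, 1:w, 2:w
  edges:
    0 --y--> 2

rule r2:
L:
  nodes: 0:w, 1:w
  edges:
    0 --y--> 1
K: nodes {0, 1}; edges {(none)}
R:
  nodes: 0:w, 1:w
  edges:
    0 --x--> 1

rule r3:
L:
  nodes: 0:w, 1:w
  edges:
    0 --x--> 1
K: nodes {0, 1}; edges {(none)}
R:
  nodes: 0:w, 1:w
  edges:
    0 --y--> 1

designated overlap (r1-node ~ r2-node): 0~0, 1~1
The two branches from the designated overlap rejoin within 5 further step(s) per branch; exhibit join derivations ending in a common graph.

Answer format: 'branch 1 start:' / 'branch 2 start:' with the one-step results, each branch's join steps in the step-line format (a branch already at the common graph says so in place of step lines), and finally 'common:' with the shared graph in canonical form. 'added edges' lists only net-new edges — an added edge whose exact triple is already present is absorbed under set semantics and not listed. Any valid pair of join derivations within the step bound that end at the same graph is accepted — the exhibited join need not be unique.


branch 1 start:
nodes: 0:w, 1:w, 2:w
edges: (0,2,y)
branch 2 start:
nodes: 0:w, 1:w, 2:w
edges: (0,1,x)
branch 1 step 1: rule r1; match: 0->0, 1->2, 2->1; deleted nodes (none); deleted edges (0,2,y); added nodes (none); added edges (0,1,y); result: nodes: 0:w, 1:w, 2:w edges: (0,1,y)
branch 2 step 1: rule r3; match: 0->0, 1->1; deleted nodes (none); deleted edges (0,1,x); added nodes (none); added edges (0,1,y); result: nodes: 0:w, 1:w, 2:w edges: (0,1,y)
common:
nodes: 0:w, 1:w, 2:w
edges: (0,1,y)


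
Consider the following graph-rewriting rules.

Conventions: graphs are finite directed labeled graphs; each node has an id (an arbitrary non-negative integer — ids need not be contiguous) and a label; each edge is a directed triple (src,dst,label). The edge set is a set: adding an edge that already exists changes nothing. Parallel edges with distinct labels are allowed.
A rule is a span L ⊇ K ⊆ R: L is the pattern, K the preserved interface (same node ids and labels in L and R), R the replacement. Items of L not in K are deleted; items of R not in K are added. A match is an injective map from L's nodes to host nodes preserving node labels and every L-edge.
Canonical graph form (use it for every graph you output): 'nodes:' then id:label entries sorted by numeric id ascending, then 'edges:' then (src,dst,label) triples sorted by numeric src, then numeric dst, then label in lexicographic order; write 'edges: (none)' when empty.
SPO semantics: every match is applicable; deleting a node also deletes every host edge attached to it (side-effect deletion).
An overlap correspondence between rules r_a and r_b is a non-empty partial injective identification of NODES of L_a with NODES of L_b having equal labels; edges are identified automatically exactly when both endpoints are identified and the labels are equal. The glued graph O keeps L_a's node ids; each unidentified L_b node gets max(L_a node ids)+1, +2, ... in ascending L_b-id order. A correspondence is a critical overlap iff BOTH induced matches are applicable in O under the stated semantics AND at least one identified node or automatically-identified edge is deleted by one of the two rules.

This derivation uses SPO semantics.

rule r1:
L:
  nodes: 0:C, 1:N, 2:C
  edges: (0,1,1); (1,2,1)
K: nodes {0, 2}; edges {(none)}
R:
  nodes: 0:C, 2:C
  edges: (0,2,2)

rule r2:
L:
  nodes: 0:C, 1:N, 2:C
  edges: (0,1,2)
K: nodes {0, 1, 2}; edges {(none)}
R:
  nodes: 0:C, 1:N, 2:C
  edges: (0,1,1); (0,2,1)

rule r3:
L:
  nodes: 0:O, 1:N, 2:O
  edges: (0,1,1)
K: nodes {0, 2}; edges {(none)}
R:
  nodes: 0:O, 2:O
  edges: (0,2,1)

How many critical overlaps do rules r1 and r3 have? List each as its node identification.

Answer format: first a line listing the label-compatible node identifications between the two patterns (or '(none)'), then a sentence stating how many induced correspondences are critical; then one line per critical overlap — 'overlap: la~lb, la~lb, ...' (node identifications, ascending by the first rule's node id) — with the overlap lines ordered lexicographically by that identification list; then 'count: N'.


label-compatible node identifications between L(r1) and L(r3): 1~1
1 of the induced correspondences is a critical overlap of r1 and r3.
overlap: 1~1
count: 1
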